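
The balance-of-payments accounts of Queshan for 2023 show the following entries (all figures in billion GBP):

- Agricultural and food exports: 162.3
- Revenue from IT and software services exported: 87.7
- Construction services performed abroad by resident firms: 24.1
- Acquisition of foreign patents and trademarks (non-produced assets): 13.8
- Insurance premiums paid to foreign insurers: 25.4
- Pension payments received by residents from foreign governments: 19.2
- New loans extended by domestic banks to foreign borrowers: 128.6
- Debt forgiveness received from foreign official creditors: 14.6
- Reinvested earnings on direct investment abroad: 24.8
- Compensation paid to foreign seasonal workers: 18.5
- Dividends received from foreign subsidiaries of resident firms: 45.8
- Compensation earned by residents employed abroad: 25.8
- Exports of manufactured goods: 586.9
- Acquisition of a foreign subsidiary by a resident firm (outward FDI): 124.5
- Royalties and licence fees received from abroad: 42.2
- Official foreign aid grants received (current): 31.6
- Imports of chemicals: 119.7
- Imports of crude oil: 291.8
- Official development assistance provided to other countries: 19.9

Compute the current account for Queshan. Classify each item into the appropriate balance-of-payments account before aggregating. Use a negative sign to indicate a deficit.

Goods: -119.7 + 586.9 - 291.8 + 162.3 = 337.7
Services: 42.2 - 25.4 + 87.7 + 24.1 = 128.6
Primary income: 24.8 + 25.8 - 18.5 + 45.8 = 77.9
Secondary income: 31.6 - 19.9 + 19.2 = 30.9
Current account = 337.7 + 128.6 + 77.9 + 30.9 = 575.1
(Excluded from the current account — capital account: acquisition of foreign patents and trademarks (non-produced assets) 13.8, debt forgiveness received from foreign official creditors 14.6; financial account: new loans extended by domestic banks to foreign borrowers 128.6, acquisition of a foreign subsidiary by a resident firm (outward FDI) 124.5.)

575.1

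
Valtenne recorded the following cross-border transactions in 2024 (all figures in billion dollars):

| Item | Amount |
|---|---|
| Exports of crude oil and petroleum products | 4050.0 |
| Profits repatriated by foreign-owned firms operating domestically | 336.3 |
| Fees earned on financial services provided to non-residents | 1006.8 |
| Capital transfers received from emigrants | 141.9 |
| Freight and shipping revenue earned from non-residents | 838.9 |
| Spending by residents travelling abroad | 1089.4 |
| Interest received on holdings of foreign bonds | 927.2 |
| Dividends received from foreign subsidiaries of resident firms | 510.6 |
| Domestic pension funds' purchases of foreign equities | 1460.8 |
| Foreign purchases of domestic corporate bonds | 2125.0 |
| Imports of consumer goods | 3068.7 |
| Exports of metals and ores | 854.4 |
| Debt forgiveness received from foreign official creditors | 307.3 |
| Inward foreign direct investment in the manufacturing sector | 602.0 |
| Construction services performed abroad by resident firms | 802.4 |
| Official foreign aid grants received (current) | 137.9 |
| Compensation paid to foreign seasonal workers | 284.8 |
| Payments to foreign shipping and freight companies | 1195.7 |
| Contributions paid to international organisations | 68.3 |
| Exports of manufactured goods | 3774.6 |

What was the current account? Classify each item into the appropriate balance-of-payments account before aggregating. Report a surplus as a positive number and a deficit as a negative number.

Goods: -3068.7 + 3774.6 + 4050.0 + 854.4 = 5610.3
Services: 838.9 - 1089.4 + 802.4 - 1195.7 + 1006.8 = 363.0
Primary income: 927.2 + 510.6 - 336.3 - 284.8 = 816.7
Secondary income: -68.3 + 137.9 = 69.6
Current account = 5610.3 + 363.0 + 816.7 + 69.6 = 6859.6
(Excluded from the current account — capital account: capital transfers received from emigrants 141.9, debt forgiveness received from foreign official creditors 307.3; financial account: domestic pension funds' purchases of foreign equities 1460.8, foreign purchases of domestic corporate bonds 2125.0, inward foreign direct investment in the manufacturing sector 602.0.)

6859.6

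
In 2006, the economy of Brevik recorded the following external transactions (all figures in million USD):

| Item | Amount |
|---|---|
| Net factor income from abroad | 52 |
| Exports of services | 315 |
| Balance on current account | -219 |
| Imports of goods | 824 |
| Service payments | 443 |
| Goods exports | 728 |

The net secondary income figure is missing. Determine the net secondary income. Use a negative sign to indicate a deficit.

Current account = goods balance + services balance + net primary income + net secondary income
Sum of the known components = -172
Net secondary income = CA - (known components) = -219 - (-172) = -47

-47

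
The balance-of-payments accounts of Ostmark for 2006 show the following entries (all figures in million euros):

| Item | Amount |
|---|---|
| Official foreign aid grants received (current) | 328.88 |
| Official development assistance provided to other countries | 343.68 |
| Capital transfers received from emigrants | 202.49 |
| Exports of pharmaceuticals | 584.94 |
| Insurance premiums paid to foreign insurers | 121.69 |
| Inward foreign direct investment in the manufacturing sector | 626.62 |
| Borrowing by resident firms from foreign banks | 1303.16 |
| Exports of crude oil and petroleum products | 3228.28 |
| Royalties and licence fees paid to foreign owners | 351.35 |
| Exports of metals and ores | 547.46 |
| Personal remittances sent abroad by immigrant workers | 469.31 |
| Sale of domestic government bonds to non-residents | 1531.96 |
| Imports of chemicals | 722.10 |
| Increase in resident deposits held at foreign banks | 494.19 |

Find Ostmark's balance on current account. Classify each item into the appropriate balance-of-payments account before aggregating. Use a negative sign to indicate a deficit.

2681.43

Goods: 547.46 + 584.94 + 3228.28 - 722.10 = 3638.58
Services: -121.69 - 351.35 = -473.04
Secondary income: 328.88 - 469.31 - 343.68 = -484.11
Current account = 3638.58 + (-473.04) + (-484.11) = 2681.43
(Excluded from the current account — capital account: capital transfers received from emigrants 202.49; financial account: inward foreign direct investment in the manufacturing sector 626.62, borrowing by resident firms from foreign banks 1303.16, sale of domestic government bonds to non-residents 1531.96, increase in resident deposits held at foreign banks 494.19.)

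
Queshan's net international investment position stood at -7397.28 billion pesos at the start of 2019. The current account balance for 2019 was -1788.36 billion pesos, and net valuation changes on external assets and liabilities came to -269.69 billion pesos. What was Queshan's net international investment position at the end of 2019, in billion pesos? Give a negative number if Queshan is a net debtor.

-9455.33

Change in NIIP = current account + net valuation change = -1788.36 + (-269.69) = -2058.05
End-of-year NIIP = -7397.28 + (-2058.05) = -9455.33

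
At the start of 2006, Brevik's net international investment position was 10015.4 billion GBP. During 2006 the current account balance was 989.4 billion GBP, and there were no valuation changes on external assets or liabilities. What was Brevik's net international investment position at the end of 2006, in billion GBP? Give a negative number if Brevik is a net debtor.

With no valuation effects, change in NIIP = current account = 989.4
End-of-year NIIP = 10015.4 + 989.4 = 11004.8

11004.8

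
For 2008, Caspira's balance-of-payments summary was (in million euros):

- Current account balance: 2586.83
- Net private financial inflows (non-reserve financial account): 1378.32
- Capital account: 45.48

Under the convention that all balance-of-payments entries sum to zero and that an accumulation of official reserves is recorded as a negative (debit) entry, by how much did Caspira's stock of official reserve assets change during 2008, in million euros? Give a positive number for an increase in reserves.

4010.63

Official reserve transactions balance = -(2586.83 + 45.48 + 1378.32) = -4010.63
An accumulation of reserves is recorded as a debit (negative entry), so the change in the stock of reserves is the negative of that balance.
Change in official reserves = -(-4010.63) = 4010.63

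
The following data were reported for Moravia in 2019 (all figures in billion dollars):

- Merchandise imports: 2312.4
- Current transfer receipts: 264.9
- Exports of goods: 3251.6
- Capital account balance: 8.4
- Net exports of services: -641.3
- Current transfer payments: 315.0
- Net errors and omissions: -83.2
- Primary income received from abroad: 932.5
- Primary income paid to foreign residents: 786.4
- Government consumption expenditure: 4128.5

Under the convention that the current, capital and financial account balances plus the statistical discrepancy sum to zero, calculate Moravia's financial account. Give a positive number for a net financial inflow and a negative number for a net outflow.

-319.1

Goods balance = 3251.6 - 2312.4 = 939.2
Services balance = -641.3
Trade balance (goods + services) = 939.2 + (-641.3) = 297.9
Net primary income = 932.5 - 786.4 = 146.1
Net secondary income = 264.9 - 315.0 = -50.1
Current account = 297.9 + 146.1 + (-50.1) = 393.9
Financial account = -(393.9 + 8.4 + (-83.2)) = -319.1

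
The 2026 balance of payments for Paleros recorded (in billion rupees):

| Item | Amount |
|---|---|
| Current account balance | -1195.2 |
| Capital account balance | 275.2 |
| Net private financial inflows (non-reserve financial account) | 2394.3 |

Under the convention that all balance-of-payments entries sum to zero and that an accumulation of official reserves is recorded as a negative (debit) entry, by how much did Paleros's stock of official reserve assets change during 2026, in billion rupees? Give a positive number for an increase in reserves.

1474.3

Official reserve transactions balance = -((-1195.2) + 275.2 + 2394.3) = -1474.3
An accumulation of reserves is recorded as a debit (negative entry), so the change in the stock of reserves is the negative of that balance.
Change in official reserves = -(-1474.3) = 1474.3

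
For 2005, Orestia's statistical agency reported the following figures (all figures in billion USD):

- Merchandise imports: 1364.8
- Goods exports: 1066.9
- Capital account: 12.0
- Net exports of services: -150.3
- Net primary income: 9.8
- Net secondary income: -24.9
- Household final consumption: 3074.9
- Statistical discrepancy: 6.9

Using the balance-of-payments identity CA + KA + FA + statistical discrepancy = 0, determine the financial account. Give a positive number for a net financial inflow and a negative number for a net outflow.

Goods balance = 1066.9 - 1364.8 = -297.9
Services balance = -150.3
Trade balance (goods + services) = -297.9 + (-150.3) = -448.2
Net primary income = 9.8
Net secondary income = -24.9
Current account = -448.2 + 9.8 + (-24.9) = -463.3
Financial account = -(-463.3 + 12.0 + 6.9) = 444.4

444.4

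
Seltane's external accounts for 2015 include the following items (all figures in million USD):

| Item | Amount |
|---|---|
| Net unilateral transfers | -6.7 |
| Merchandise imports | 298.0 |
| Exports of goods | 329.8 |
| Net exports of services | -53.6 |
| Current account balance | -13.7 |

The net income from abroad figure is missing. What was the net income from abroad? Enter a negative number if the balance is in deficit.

Current account = goods balance + services balance + net primary income + net secondary income
Sum of the known components = -28.5
Net income from abroad = CA - (known components) = -13.7 - (-28.5) = 14.8

14.8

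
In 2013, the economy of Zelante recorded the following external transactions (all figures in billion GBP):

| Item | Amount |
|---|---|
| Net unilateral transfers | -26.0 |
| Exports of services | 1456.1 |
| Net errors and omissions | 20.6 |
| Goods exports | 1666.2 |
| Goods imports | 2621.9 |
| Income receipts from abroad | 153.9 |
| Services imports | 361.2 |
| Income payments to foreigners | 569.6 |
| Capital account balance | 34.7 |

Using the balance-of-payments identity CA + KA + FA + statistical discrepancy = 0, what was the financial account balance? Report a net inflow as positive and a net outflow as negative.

Goods balance = 1666.2 - 2621.9 = -955.7
Services balance = 1456.1 - 361.2 = 1094.9
Trade balance (goods + services) = -955.7 + 1094.9 = 139.2
Net primary income = 153.9 - 569.6 = -415.7
Net secondary income = -26.0
Current account = 139.2 + (-415.7) + (-26.0) = -302.5
Financial account = -(-302.5 + 34.7 + 20.6) = 247.2

247.2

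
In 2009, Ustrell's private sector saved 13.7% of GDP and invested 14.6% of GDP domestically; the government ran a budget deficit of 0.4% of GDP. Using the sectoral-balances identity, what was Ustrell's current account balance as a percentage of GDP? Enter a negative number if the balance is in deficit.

By the sectoral-balances identity, CA = (S_private - I) + (T - G).
Private balance = 13.7 - 14.6 = -0.9
Government balance (T - G) = -0.4
CA = -0.9 + (-0.4) = -1.3

-1.3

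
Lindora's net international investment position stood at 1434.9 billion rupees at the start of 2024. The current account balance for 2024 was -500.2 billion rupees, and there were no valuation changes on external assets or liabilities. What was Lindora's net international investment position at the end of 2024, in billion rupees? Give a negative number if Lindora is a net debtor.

934.7

With no valuation effects, change in NIIP = current account = -500.2
End-of-year NIIP = 1434.9 + (-500.2) = 934.7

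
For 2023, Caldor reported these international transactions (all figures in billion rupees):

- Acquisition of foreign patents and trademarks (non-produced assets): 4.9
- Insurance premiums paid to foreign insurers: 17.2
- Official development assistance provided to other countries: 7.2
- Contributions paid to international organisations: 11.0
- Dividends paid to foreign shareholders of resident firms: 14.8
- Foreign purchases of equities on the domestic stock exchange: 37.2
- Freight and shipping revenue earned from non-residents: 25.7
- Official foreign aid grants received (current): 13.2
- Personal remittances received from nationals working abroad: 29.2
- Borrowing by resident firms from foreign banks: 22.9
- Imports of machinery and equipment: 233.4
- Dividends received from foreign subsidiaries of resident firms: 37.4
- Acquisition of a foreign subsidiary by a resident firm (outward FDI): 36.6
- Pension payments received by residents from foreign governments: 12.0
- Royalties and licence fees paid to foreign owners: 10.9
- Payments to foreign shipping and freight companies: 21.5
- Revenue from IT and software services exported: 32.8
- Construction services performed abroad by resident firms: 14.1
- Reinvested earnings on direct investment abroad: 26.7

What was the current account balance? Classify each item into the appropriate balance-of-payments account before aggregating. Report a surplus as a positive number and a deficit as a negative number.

-124.9

Goods: -233.4
Services: -17.2 - 10.9 + 32.8 - 21.5 + 14.1 + 25.7 = 23.0
Primary income: 26.7 + 37.4 - 14.8 = 49.3
Secondary income: 13.2 - 7.2 + 29.2 + 12.0 - 11.0 = 36.2
Current account = (-233.4) + 23.0 + 49.3 + 36.2 = -124.9
(Excluded from the current account — capital account: acquisition of foreign patents and trademarks (non-produced assets) 4.9; financial account: foreign purchases of equities on the domestic stock exchange 37.2, borrowing by resident firms from foreign banks 22.9, acquisition of a foreign subsidiary by a resident firm (outward FDI) 36.6.)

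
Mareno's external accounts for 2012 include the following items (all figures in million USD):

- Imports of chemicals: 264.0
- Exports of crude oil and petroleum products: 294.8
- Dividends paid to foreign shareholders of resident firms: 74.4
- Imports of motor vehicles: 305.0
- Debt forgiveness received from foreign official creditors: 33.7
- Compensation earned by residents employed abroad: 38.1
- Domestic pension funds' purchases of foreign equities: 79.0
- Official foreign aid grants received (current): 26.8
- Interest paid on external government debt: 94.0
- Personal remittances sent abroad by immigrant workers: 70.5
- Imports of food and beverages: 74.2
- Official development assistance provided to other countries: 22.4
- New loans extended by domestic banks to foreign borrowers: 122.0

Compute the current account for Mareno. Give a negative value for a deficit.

-544.8

Goods: 294.8 - 74.2 - 264.0 - 305.0 = -348.4
Primary income: -94.0 - 74.4 + 38.1 = -130.3
Secondary income: -70.5 - 22.4 + 26.8 = -66.1
Current account = (-348.4) + (-130.3) + (-66.1) = -544.8
(Excluded from the current account — capital account: debt forgiveness received from foreign official creditors 33.7; financial account: domestic pension funds' purchases of foreign equities 79.0, new loans extended by domestic banks to foreign borrowers 122.0.)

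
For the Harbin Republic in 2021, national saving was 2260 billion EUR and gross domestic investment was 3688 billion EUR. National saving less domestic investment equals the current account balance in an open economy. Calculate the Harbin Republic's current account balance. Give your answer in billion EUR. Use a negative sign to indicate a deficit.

-1428

CA = S - I = 2260 - 3688 = -1428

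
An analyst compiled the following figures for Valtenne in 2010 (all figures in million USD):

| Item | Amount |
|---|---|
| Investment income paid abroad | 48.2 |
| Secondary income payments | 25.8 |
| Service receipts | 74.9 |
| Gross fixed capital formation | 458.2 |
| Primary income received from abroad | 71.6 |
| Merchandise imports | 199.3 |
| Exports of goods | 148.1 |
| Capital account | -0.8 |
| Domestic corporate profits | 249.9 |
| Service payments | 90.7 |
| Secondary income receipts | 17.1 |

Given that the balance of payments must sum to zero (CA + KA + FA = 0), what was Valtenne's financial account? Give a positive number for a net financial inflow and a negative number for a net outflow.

53.1

Goods balance = 148.1 - 199.3 = -51.2
Services balance = 74.9 - 90.7 = -15.8
Trade balance (goods + services) = -51.2 + (-15.8) = -67.0
Net primary income = 71.6 - 48.2 = 23.4
Net secondary income = 17.1 - 25.8 = -8.7
Current account = -67.0 + 23.4 + (-8.7) = -52.3
Financial account = -(-52.3 + (-0.8)) = 53.1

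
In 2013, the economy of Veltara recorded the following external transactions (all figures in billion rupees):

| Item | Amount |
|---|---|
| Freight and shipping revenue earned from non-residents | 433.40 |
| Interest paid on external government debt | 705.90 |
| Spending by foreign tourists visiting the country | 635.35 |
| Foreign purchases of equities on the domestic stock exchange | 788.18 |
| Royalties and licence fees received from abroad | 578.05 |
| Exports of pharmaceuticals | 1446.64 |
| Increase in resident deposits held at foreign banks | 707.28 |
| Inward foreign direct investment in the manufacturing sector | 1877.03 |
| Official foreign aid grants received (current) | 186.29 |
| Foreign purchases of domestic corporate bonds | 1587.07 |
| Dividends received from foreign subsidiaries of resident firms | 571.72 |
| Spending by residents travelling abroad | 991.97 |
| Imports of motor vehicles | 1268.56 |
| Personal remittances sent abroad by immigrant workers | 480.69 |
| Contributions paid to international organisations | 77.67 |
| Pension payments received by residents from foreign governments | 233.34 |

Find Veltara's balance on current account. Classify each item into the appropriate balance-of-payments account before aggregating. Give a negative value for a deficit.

560.00

Goods: -1268.56 + 1446.64 = 178.08
Services: 433.40 + 578.05 + 635.35 - 991.97 = 654.83
Primary income: -705.90 + 571.72 = -134.18
Secondary income: -77.67 - 480.69 + 233.34 + 186.29 = -138.73
Current account = 178.08 + 654.83 + (-134.18) + (-138.73) = 560.00
(Excluded from the current account — financial account: foreign purchases of equities on the domestic stock exchange 788.18, increase in resident deposits held at foreign banks 707.28, inward foreign direct investment in the manufacturing sector 1877.03, foreign purchases of domestic corporate bonds 1587.07.)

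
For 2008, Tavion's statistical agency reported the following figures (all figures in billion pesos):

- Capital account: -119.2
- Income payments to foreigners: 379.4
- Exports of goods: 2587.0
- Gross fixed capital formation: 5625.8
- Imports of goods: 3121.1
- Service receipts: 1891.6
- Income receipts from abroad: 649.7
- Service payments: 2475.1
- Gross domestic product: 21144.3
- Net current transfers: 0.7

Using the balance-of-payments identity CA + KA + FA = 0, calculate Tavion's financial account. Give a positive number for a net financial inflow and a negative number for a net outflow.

965.8

Goods balance = 2587.0 - 3121.1 = -534.1
Services balance = 1891.6 - 2475.1 = -583.5
Trade balance (goods + services) = -534.1 + (-583.5) = -1117.6
Net primary income = 649.7 - 379.4 = 270.3
Net secondary income = 0.7
Current account = -1117.6 + 270.3 + 0.7 = -846.6
Financial account = -(-846.6 + (-119.2)) = 965.8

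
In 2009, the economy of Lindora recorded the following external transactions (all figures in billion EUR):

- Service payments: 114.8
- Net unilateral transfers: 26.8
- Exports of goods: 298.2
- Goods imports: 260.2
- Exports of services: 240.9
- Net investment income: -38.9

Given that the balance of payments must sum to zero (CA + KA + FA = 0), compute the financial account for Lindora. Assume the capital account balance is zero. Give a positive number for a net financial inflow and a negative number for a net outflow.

Goods balance = 298.2 - 260.2 = 38.0
Services balance = 240.9 - 114.8 = 126.1
Trade balance (goods + services) = 38.0 + 126.1 = 164.1
Net primary income = -38.9
Net secondary income = 26.8
Current account = 164.1 + (-38.9) + 26.8 = 152.0
Financial account = -(152.0) = -152.0

-152.0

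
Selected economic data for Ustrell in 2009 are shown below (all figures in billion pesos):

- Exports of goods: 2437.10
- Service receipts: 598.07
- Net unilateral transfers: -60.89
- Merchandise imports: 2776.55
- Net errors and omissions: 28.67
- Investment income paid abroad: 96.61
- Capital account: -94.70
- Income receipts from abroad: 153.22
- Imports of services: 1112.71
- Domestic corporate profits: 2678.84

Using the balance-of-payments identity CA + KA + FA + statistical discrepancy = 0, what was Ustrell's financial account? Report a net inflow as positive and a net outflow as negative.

Goods balance = 2437.10 - 2776.55 = -339.45
Services balance = 598.07 - 1112.71 = -514.64
Trade balance (goods + services) = -339.45 + (-514.64) = -854.09
Net primary income = 153.22 - 96.61 = 56.61
Net secondary income = -60.89
Current account = -854.09 + 56.61 + (-60.89) = -858.37
Financial account = -(-858.37 + (-94.70) + 28.67) = 924.40

924.40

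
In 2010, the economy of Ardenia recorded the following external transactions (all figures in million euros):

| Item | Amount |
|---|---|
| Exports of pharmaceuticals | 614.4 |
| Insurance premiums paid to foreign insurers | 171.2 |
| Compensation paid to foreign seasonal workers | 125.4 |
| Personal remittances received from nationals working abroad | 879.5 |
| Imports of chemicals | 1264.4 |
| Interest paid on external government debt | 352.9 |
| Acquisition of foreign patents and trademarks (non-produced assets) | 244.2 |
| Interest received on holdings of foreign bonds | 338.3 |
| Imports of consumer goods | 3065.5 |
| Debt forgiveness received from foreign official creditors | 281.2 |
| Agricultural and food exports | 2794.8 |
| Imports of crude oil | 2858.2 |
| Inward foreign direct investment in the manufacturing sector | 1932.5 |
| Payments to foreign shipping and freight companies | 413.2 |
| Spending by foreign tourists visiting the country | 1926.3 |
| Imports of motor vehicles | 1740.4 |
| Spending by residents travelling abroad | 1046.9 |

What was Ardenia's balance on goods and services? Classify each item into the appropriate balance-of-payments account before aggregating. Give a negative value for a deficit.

Goods: -2858.2 + 2794.8 - 1264.4 - 3065.5 + 614.4 - 1740.4 = -5519.3
Services: -413.2 - 1046.9 + 1926.3 - 171.2 = 295.0
Trade balance = -5519.3 + 295.0 = -5224.3
(Excluded from the trade balance — primary income: compensation paid to foreign seasonal workers 125.4, interest paid on external government debt 352.9, interest received on holdings of foreign bonds 338.3; secondary income: personal remittances received from nationals working abroad 879.5; capital account: acquisition of foreign patents and trademarks (non-produced assets) 244.2, debt forgiveness received from foreign official creditors 281.2; financial account: inward foreign direct investment in the manufacturing sector 1932.5.)

-5224.3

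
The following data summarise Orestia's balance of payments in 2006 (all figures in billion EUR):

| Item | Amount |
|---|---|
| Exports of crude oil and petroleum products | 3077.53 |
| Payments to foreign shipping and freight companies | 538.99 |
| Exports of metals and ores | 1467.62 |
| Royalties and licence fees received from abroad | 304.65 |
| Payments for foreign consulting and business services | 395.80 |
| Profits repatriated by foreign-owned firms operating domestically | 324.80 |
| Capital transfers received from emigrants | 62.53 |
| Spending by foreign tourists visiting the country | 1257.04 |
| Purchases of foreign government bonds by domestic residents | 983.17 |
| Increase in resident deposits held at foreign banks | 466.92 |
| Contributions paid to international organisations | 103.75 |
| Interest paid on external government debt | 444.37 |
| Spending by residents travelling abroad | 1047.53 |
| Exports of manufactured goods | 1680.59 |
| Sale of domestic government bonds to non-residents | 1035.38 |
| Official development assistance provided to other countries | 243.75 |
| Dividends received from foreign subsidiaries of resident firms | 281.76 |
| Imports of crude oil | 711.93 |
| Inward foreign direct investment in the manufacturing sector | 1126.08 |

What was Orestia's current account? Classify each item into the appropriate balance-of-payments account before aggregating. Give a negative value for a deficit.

4258.27

Goods: 1680.59 + 1467.62 + 3077.53 - 711.93 = 5513.81
Services: -395.80 - 1047.53 + 1257.04 - 538.99 + 304.65 = -420.63
Primary income: 281.76 - 324.80 - 444.37 = -487.41
Secondary income: -243.75 - 103.75 = -347.50
Current account = 5513.81 + (-420.63) + (-487.41) + (-347.50) = 4258.27
(Excluded from the current account — capital account: capital transfers received from emigrants 62.53; financial account: purchases of foreign government bonds by domestic residents 983.17, increase in resident deposits held at foreign banks 466.92, sale of domestic government bonds to non-residents 1035.38, inward foreign direct investment in the manufacturing sector 1126.08.)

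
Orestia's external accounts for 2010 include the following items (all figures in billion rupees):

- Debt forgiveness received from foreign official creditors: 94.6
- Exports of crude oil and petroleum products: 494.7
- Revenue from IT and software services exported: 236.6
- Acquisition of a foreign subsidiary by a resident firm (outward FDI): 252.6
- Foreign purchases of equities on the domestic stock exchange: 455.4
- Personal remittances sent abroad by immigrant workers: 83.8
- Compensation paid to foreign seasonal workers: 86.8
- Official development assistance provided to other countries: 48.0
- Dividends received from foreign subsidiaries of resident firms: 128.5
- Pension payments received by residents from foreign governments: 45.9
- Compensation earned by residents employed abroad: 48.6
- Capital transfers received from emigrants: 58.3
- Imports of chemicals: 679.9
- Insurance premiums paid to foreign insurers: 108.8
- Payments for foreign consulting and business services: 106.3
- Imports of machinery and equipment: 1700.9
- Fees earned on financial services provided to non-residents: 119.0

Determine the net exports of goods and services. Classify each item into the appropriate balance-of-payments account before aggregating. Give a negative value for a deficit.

-1745.6

Goods: 494.7 - 1700.9 - 679.9 = -1886.1
Services: 236.6 + 119.0 - 106.3 - 108.8 = 140.5
Trade balance = -1886.1 + 140.5 = -1745.6
(Excluded from the trade balance — capital account: debt forgiveness received from foreign official creditors 94.6, capital transfers received from emigrants 58.3; financial account: acquisition of a foreign subsidiary by a resident firm (outward FDI) 252.6, foreign purchases of equities on the domestic stock exchange 455.4; secondary income: personal remittances sent abroad by immigrant workers 83.8, official development assistance provided to other countries 48.0, pension payments received by residents from foreign governments 45.9; primary income: compensation paid to foreign seasonal workers 86.8, dividends received from foreign subsidiaries of resident firms 128.5, compensation earned by residents employed abroad 48.6.)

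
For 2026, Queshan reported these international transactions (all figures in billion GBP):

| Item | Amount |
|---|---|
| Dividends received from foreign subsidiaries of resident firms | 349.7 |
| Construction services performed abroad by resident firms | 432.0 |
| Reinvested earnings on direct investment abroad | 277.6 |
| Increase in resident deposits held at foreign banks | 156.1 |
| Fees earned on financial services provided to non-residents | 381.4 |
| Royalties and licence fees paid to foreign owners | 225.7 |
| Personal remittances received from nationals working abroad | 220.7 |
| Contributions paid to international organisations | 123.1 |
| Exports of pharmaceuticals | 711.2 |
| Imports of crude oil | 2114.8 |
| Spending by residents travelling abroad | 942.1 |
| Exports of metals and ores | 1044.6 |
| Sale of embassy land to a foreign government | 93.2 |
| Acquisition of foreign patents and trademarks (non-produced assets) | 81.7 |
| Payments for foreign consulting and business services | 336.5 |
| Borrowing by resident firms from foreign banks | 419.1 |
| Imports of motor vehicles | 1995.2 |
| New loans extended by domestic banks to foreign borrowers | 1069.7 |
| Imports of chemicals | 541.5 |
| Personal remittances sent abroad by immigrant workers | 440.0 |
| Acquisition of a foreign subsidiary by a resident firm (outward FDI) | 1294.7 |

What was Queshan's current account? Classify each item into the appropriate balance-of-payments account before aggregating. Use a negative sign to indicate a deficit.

Goods: -1995.2 - 2114.8 - 541.5 + 1044.6 + 711.2 = -2895.7
Services: -336.5 + 432.0 - 225.7 - 942.1 + 381.4 = -690.9
Primary income: 349.7 + 277.6 = 627.3
Secondary income: -123.1 - 440.0 + 220.7 = -342.4
Current account = (-2895.7) + (-690.9) + 627.3 + (-342.4) = -3301.7
(Excluded from the current account — financial account: increase in resident deposits held at foreign banks 156.1, borrowing by resident firms from foreign banks 419.1, new loans extended by domestic banks to foreign borrowers 1069.7, acquisition of a foreign subsidiary by a resident firm (outward FDI) 1294.7; capital account: sale of embassy land to a foreign government 93.2, acquisition of foreign patents and trademarks (non-produced assets) 81.7.)

-3301.7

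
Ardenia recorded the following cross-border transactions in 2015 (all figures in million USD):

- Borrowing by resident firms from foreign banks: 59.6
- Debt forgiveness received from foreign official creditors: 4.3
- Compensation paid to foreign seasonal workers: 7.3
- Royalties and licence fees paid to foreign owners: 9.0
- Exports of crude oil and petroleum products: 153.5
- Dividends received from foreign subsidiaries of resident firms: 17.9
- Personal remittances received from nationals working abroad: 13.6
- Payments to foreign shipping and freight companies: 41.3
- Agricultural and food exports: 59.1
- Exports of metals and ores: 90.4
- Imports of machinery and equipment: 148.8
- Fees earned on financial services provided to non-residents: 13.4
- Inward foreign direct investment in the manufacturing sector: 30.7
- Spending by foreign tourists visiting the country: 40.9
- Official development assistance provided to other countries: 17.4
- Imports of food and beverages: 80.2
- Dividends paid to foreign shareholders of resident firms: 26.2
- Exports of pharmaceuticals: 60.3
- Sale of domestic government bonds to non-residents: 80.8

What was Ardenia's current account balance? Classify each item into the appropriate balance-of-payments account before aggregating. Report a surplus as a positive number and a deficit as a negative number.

Goods: -148.8 - 80.2 + 90.4 + 59.1 + 153.5 + 60.3 = 134.3
Services: 13.4 + 40.9 - 41.3 - 9.0 = 4.0
Primary income: 17.9 - 7.3 - 26.2 = -15.6
Secondary income: -17.4 + 13.6 = -3.8
Current account = 134.3 + 4.0 + (-15.6) + (-3.8) = 118.9
(Excluded from the current account — financial account: borrowing by resident firms from foreign banks 59.6, inward foreign direct investment in the manufacturing sector 30.7, sale of domestic government bonds to non-residents 80.8; capital account: debt forgiveness received from foreign official creditors 4.3.)

118.9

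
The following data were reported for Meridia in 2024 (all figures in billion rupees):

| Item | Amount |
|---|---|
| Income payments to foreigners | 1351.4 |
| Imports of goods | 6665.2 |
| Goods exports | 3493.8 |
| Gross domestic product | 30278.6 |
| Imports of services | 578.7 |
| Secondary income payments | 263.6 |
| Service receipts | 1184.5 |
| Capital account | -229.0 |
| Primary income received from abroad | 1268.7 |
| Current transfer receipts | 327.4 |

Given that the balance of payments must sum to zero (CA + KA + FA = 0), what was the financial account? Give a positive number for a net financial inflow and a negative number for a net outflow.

2813.5

Goods balance = 3493.8 - 6665.2 = -3171.4
Services balance = 1184.5 - 578.7 = 605.8
Trade balance (goods + services) = -3171.4 + 605.8 = -2565.6
Net primary income = 1268.7 - 1351.4 = -82.7
Net secondary income = 327.4 - 263.6 = 63.8
Current account = -2565.6 + (-82.7) + 63.8 = -2584.5
Financial account = -(-2584.5 + (-229.0)) = 2813.5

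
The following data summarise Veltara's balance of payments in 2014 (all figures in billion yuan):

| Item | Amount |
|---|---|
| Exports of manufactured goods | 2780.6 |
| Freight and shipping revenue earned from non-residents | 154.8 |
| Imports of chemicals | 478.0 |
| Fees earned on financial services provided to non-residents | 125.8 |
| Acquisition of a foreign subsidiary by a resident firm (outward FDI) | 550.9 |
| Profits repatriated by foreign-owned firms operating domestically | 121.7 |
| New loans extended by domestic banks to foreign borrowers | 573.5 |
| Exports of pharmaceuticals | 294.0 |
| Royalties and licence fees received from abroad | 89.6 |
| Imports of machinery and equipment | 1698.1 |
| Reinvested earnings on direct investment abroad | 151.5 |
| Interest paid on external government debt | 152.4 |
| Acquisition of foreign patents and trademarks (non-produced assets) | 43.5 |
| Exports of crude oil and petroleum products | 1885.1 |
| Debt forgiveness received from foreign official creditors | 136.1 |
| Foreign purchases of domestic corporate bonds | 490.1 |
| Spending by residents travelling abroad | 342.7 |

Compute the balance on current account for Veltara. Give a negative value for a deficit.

2688.5

Goods: -478.0 + 2780.6 + 1885.1 + 294.0 - 1698.1 = 2783.6
Services: 154.8 + 125.8 + 89.6 - 342.7 = 27.5
Primary income: -121.7 - 152.4 + 151.5 = -122.6
Current account = 2783.6 + 27.5 + (-122.6) = 2688.5
(Excluded from the current account — financial account: acquisition of a foreign subsidiary by a resident firm (outward FDI) 550.9, new loans extended by domestic banks to foreign borrowers 573.5, foreign purchases of domestic corporate bonds 490.1; capital account: acquisition of foreign patents and trademarks (non-produced assets) 43.5, debt forgiveness received from foreign official creditors 136.1.)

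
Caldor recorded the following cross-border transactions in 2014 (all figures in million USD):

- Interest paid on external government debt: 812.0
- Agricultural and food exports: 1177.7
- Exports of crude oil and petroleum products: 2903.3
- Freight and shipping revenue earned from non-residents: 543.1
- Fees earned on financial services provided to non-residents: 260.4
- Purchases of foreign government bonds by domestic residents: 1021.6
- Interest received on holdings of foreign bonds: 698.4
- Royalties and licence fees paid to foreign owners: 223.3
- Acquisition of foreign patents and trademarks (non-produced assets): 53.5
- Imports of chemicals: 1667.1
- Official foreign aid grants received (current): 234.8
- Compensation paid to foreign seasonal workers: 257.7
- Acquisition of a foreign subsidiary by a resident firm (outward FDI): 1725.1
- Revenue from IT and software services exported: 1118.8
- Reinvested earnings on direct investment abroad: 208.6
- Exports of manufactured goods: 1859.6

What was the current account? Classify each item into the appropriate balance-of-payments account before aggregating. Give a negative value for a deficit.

Goods: 1859.6 + 1177.7 + 2903.3 - 1667.1 = 4273.5
Services: 260.4 + 543.1 - 223.3 + 1118.8 = 1699.0
Primary income: -257.7 + 698.4 - 812.0 + 208.6 = -162.7
Secondary income: 234.8
Current account = 4273.5 + 1699.0 + (-162.7) + 234.8 = 6044.6
(Excluded from the current account — financial account: purchases of foreign government bonds by domestic residents 1021.6, acquisition of a foreign subsidiary by a resident firm (outward FDI) 1725.1; capital account: acquisition of foreign patents and trademarks (non-produced assets) 53.5.)

6044.6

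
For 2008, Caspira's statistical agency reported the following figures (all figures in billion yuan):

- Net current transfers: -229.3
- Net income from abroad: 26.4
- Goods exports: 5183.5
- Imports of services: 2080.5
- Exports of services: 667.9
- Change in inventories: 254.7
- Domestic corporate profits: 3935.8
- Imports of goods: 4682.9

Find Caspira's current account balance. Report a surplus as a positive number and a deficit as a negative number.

-1114.9

Goods balance = 5183.5 - 4682.9 = 500.6
Services balance = 667.9 - 2080.5 = -1412.6
Trade balance (goods + services) = 500.6 + (-1412.6) = -912.0
Net primary income = 26.4
Net secondary income = -229.3
Current account = -912.0 + 26.4 + (-229.3) = -1114.9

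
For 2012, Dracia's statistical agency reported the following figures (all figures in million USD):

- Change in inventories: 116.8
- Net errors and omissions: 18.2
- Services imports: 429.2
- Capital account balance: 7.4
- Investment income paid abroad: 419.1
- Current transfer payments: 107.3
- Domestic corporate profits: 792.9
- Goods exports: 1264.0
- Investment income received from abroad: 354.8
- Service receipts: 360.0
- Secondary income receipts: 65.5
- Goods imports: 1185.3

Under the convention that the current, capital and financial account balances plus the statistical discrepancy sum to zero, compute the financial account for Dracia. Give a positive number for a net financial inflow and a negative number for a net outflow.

Goods balance = 1264.0 - 1185.3 = 78.7
Services balance = 360.0 - 429.2 = -69.2
Trade balance (goods + services) = 78.7 + (-69.2) = 9.5
Net primary income = 354.8 - 419.1 = -64.3
Net secondary income = 65.5 - 107.3 = -41.8
Current account = 9.5 + (-64.3) + (-41.8) = -96.6
Financial account = -(-96.6 + 7.4 + 18.2) = 71.0

71.0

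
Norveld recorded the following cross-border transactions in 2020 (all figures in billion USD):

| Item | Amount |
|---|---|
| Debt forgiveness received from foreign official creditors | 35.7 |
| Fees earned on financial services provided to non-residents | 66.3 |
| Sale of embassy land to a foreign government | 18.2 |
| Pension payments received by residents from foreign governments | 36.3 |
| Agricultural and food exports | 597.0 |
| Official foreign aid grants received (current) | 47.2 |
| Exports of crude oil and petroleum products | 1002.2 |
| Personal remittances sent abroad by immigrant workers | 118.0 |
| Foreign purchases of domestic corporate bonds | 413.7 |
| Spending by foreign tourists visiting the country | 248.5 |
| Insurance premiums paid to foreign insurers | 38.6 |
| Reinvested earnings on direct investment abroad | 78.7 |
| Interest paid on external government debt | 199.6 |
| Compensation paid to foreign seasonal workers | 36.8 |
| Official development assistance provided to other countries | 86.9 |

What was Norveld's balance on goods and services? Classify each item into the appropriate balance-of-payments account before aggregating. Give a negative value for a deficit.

1875.4

Goods: 1002.2 + 597.0 = 1599.2
Services: -38.6 + 248.5 + 66.3 = 276.2
Trade balance = 1599.2 + 276.2 = 1875.4
(Excluded from the trade balance — capital account: debt forgiveness received from foreign official creditors 35.7, sale of embassy land to a foreign government 18.2; secondary income: pension payments received by residents from foreign governments 36.3, official foreign aid grants received (current) 47.2, personal remittances sent abroad by immigrant workers 118.0, official development assistance provided to other countries 86.9; financial account: foreign purchases of domestic corporate bonds 413.7; primary income: reinvested earnings on direct investment abroad 78.7, interest paid on external government debt 199.6, compensation paid to foreign seasonal workers 36.8.)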